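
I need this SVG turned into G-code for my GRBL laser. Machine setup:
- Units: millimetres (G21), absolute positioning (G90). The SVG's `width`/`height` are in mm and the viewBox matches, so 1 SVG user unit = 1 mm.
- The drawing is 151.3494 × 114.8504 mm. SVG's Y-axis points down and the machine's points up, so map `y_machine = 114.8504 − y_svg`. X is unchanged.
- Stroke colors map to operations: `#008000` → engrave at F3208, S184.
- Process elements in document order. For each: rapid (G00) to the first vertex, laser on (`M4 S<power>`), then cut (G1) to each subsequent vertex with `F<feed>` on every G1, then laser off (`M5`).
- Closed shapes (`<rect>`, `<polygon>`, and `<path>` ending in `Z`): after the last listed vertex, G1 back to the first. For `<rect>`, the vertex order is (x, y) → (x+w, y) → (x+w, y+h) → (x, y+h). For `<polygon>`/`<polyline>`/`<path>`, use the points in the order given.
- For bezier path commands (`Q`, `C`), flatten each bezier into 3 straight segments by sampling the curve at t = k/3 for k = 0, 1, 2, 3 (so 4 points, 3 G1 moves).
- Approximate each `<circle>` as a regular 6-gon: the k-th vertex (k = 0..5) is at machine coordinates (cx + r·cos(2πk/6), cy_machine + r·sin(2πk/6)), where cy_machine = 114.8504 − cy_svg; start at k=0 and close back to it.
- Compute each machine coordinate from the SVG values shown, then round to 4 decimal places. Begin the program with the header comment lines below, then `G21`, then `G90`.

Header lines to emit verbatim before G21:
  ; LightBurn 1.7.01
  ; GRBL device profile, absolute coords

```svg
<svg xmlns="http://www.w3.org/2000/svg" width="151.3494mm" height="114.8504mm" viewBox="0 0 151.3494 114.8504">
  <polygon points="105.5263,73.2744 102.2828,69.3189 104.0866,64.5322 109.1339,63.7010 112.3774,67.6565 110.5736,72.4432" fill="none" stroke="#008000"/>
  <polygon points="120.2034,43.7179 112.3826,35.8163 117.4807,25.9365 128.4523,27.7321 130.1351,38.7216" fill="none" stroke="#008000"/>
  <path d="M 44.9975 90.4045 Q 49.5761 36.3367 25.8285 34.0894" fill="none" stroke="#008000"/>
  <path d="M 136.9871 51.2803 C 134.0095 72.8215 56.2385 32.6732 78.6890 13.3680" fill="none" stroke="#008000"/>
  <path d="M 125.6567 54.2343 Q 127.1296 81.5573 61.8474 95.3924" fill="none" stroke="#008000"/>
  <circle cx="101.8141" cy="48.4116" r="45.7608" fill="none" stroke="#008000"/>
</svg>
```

; LightBurn 1.7.01
; GRBL device profile, absolute coords
G21
G90
G00 X105.5263 Y41.5760
M4 S184
G1 X102.2828 Y45.5315 F3208
G1 X104.0866 Y50.3182 F3208
G1 X109.1339 Y51.1494 F3208
G1 X112.3774 Y47.1939 F3208
G1 X110.5736 Y42.4072 F3208
G1 X105.5263 Y41.5760 F3208
M5
G00 X120.2034 Y71.1325
M4 S184
G1 X112.3826 Y79.0341 F3208
G1 X117.4807 Y88.9139 F3208
G1 X128.4523 Y87.1183 F3208
G1 X130.1351 Y76.1288 F3208
G1 X120.2034 Y71.1325 F3208
M5
G00 X44.9975 Y24.4459
M4 S184
G1 X44.9025 Y54.7333 F3208
G1 X38.5129 Y73.5050 F3208
G1 X25.8285 Y80.7610 F3208
M5
G00 X136.9871 Y63.5701
M4 S184
G1 X115.5604 Y59.5353 F3208
G1 X83.1636 Y78.2863 F3208
G1 X78.6890 Y101.4824 F3208
M5
G00 X125.6567 Y60.6161
M4 S184
G1 X119.2214 Y43.8994 F3208
G1 X97.9516 Y30.1801 F3208
G1 X61.8474 Y19.4580 F3208
M5
G00 X147.5749 Y66.4388
M4 S184
G1 X124.6945 Y106.0688 F3208
G1 X78.9337 Y106.0688 F3208
G1 X56.0533 Y66.4388 F3208
G1 X78.9337 Y26.8088 F3208
G1 X124.6945 Y26.8088 F3208
G1 X147.5749 Y66.4388 F3208
M5

Since the viewBox matches the mm dimensions, user units are millimetres directly. The only transform is the Y-flip y_m = 114.8504 − y_svg.

Shape 1 is a regular polygon drawn with `<polygon>`. Its stroke #008000 means engrave at S184, F3208. After flipping Y the toolpath is (105.5263,41.5760) → (102.2828,45.5315) → (104.0866,50.3182) → (109.1339,51.1494) → (112.3774,47.1939) → (110.5736,42.4072) → (105.5263,41.5760), returning to the start.

Shape 2 is a regular polygon drawn with `<polygon>`. Its stroke #008000 means engrave at S184, F3208. After flipping Y the toolpath is (120.2034,71.1325) → (112.3826,79.0341) → (117.4807,88.9139) → (128.4523,87.1183) → (130.1351,76.1288) → (120.2034,71.1325), returning to the start.

Shape 3 is a quadratic bezier drawn with `<path>`. Its stroke #008000 means engrave at S184, F3208. After flipping Y the toolpath is (44.9975,24.4459) → (44.9025,54.7333) → (38.5129,73.5050) → (25.8285,80.7610).

Shape 4 is a cubic bezier drawn with `<path>`. Its stroke #008000 means engrave at S184, F3208. After flipping Y the toolpath is (136.9871,63.5701) → (115.5604,59.5353) → (83.1636,78.2863) → (78.6890,101.4824).

Shape 5 is a quadratic bezier drawn with `<path>`. Its stroke #008000 means engrave at S184, F3208. After flipping Y the toolpath is (125.6567,60.6161) → (119.2214,43.8994) → (97.9516,30.1801) → (61.8474,19.4580).

Shape 6 is a circle drawn with `<circle>`. Its stroke #008000 means engrave at S184, F3208. After flipping Y the toolpath is (147.5749,66.4388) → (124.6945,106.0688) → (78.9337,106.0688) → (56.0533,66.4388) → (78.9337,26.8088) → (124.6945,26.8088) → (147.5749,66.4388), returning to the start.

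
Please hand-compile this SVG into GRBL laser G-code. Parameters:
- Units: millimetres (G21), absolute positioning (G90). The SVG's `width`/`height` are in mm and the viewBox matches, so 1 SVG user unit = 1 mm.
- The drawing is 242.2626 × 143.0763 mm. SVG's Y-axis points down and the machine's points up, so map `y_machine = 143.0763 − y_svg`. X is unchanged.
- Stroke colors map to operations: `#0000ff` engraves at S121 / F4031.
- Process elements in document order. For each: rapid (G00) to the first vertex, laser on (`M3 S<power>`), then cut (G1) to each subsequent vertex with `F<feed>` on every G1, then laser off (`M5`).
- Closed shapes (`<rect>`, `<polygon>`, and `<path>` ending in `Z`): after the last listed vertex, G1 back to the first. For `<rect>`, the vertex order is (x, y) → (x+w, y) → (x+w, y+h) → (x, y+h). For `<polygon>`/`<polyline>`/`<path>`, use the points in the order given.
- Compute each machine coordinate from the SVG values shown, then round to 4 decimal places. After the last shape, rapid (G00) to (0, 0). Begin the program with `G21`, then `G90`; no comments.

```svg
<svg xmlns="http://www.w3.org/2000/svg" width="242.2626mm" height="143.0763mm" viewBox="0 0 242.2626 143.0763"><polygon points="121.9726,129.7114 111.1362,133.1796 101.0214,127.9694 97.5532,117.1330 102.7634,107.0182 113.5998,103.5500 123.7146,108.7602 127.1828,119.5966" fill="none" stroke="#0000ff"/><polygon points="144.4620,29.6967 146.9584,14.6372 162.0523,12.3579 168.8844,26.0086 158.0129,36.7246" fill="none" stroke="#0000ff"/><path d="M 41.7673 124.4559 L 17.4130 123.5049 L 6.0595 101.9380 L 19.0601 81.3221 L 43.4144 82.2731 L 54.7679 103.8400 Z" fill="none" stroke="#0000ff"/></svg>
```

G21
G90
G00 X121.9726 Y13.3649
M3 S121
G1 X111.1362 Y9.8967 F4031
G1 X101.0214 Y15.1069 F4031
G1 X97.5532 Y25.9433 F4031
G1 X102.7634 Y36.0581 F4031
G1 X113.5998 Y39.5263 F4031
G1 X123.7146 Y34.3161 F4031
G1 X127.1828 Y23.4797 F4031
G1 X121.9726 Y13.3649 F4031
M5
G00 X144.4620 Y113.3796
M3 S121
G1 X146.9584 Y128.4391 F4031
G1 X162.0523 Y130.7184 F4031
G1 X168.8844 Y117.0677 F4031
G1 X158.0129 Y106.3517 F4031
G1 X144.4620 Y113.3796 F4031
M5
G00 X41.7673 Y18.6204
M3 S121
G1 X17.4130 Y19.5714 F4031
G1 X6.0595 Y41.1383 F4031
G1 X19.0601 Y61.7542 F4031
G1 X43.4144 Y60.8032 F4031
G1 X54.7679 Y39.2363 F4031
G1 X41.7673 Y18.6204 F4031
M5
G00 X0.0000 Y0.0000

viewBox `0 0 242.2626 143.0763` with mm width/height → 1 unit = 1 mm. Flip: y_m = 143.0763 − y_svg.

**Shape 1** — `<polygon>` regular polygon, stroke `#0000ff` → engrave (S121, F4031). Machine vertices: (121.9726,13.3649) → (111.1362,9.8967) → (101.0214,15.1069) → (97.5532,25.9433) → (102.7634,36.0581) → (113.5998,39.5263) → (123.7146,34.3161) → (127.1828,23.4797) → (121.9726,13.3649). Closed: final G1 returns to the first vertex.

**Shape 2** — `<polygon>` regular polygon, stroke `#0000ff` → engrave (S121, F4031). Machine vertices: (144.4620,113.3796) → (146.9584,128.4391) → (162.0523,130.7184) → (168.8844,117.0677) → (158.0129,106.3517) → (144.4620,113.3796). Closed: final G1 returns to the first vertex.

**Shape 3** — `<path>` regular polygon, stroke `#0000ff` → engrave (S121, F4031). Machine vertices: (41.7673,18.6204) → (17.4130,19.5714) → (6.0595,41.1383) → (19.0601,61.7542) → (43.4144,60.8032) → (54.7679,39.2363) → (41.7673,18.6204). Closed: final G1 returns to the first vertex.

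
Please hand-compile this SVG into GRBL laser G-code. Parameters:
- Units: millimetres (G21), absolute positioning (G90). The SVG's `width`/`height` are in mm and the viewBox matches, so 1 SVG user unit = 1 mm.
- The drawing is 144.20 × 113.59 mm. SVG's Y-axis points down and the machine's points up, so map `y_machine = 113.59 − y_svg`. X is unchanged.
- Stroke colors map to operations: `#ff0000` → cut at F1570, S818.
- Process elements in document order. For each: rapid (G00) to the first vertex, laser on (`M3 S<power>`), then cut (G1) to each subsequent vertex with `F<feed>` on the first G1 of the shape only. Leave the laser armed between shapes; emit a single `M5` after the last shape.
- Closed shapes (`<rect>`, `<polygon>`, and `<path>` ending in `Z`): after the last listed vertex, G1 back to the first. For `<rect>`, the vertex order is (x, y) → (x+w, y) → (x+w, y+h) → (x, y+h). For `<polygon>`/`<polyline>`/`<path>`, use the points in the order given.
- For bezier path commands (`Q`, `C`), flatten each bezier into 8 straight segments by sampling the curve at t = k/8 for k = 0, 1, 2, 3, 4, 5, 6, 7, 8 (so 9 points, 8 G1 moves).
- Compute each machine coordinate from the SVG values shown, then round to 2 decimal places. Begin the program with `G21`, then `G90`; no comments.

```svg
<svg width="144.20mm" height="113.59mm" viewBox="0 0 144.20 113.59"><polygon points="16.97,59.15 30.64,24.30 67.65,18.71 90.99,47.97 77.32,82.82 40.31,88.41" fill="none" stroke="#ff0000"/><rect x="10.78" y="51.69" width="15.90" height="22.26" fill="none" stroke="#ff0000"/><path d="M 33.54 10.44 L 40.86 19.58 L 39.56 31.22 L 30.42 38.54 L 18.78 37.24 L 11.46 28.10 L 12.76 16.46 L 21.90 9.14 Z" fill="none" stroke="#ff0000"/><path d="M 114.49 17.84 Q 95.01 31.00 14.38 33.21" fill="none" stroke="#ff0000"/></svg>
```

1 u = 1 mm; y_m = 113.59 − y.

[1] `<polygon>` regular polygon, #ff0000→cut S818 F1570: (16.97,54.44) → (30.64,89.29) → (67.65,94.88) → (90.99,65.62) → (77.32,30.77) → (40.31,25.18) → (16.97,54.44) (closed)

[2] `<rect>` rectangle, #ff0000→cut S818 F1570: (10.78,61.90) → (26.68,61.90) → (26.68,39.64) → (10.78,39.64) → (10.78,61.90) (closed)

[3] `<path>` regular polygon, #ff0000→cut S818 F1570: (33.54,103.15) → (40.86,94.01) → (39.56,82.37) → (30.42,75.05) → (18.78,76.35) → (11.46,85.49) → (12.76,97.13) → (21.90,104.45) → (33.54,103.15) (closed)

[4] `<path>` quadratic bezier, #ff0000→cut S818 F1570: (114.49,95.75) → (108.66,92.63) → (100.93,89.85) → (91.28,87.42) → (79.72,85.33) → (66.25,83.58) → (50.87,82.17) → (33.58,81.10) → (14.38,80.38)

G21
G90
G00 X16.97 Y54.44
M3 S818
G1 X30.64 Y89.29 F1570
G1 X67.65 Y94.88
G1 X90.99 Y65.62
G1 X77.32 Y30.77
G1 X40.31 Y25.18
G1 X16.97 Y54.44
G00 X10.78 Y61.90
M3 S818
G1 X26.68 Y61.90 F1570
G1 X26.68 Y39.64
G1 X10.78 Y39.64
G1 X10.78 Y61.90
G00 X33.54 Y103.15
M3 S818
G1 X40.86 Y94.01 F1570
G1 X39.56 Y82.37
G1 X30.42 Y75.05
G1 X18.78 Y76.35
G1 X11.46 Y85.49
G1 X12.76 Y97.13
G1 X21.90 Y104.45
G1 X33.54 Y103.15
G00 X114.49 Y95.75
M3 S818
G1 X108.66 Y92.63 F1570
G1 X100.93 Y89.85
G1 X91.28 Y87.42
G1 X79.72 Y85.33
G1 X66.25 Y83.58
G1 X50.87 Y82.17
G1 X33.58 Y81.10
G1 X14.38 Y80.38
M5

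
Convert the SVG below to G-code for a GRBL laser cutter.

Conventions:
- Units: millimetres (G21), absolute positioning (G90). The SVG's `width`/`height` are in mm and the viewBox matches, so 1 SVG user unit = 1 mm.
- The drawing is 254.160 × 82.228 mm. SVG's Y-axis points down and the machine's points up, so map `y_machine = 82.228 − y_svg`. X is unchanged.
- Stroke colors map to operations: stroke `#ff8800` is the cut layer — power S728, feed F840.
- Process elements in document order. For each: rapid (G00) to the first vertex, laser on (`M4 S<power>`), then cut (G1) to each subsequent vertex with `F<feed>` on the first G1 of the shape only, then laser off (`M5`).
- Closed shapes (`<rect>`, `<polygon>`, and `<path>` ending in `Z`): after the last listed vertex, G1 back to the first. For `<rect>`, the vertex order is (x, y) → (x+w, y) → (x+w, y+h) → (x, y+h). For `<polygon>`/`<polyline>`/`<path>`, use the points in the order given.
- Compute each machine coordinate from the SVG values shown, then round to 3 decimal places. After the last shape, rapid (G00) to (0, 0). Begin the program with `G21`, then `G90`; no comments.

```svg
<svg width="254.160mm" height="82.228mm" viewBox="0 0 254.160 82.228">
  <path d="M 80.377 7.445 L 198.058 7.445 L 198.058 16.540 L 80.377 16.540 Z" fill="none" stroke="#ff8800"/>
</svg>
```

Since the viewBox matches the mm dimensions, user units are millimetres directly. The only transform is the Y-flip y_m = 82.228 − y_svg.

Shape 1 is a rectangle drawn with `<path>`. Its stroke #ff8800 means cut at S728, F840. After flipping Y the toolpath is (80.377,74.783) → (198.058,74.783) → (198.058,65.688) → (80.377,65.688) → (80.377,74.783), returning to the start.

G21
G90
G00 X80.377 Y74.783
M4 S728
G1 X198.058 Y74.783 F840
G1 X198.058 Y65.688
G1 X80.377 Y65.688
G1 X80.377 Y74.783
M5
G00 X0.000 Y0.000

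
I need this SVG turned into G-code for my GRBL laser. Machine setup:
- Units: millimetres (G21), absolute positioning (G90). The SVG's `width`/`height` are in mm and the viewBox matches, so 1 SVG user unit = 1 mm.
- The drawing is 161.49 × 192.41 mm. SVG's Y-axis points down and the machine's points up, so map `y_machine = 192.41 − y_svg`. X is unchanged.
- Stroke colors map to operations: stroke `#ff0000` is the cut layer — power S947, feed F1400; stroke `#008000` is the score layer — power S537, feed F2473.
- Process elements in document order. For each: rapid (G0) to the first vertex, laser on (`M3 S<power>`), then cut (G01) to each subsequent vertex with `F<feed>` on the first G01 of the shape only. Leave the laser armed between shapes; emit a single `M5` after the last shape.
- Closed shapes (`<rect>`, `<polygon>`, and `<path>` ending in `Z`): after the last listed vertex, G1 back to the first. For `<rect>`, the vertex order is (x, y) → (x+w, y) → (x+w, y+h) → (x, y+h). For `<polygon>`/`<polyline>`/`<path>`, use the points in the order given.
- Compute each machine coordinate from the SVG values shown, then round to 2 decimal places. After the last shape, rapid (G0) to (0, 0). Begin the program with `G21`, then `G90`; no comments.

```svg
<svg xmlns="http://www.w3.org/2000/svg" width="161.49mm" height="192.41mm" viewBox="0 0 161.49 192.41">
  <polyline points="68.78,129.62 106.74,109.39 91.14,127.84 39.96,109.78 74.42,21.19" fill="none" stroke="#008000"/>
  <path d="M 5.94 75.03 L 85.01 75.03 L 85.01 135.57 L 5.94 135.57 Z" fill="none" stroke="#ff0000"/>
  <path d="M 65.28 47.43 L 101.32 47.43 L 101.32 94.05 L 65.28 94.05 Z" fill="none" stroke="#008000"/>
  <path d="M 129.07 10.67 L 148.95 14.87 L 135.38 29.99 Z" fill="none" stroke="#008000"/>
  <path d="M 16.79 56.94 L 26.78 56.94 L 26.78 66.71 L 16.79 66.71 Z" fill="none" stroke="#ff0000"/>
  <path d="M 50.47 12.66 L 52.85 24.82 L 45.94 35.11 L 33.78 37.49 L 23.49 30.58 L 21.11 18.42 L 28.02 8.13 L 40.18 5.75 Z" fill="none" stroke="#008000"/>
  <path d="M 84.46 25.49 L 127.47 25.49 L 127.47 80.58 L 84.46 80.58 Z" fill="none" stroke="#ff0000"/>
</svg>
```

Since the viewBox matches the mm dimensions, user units are millimetres directly. The only transform is the Y-flip y_m = 192.41 − y_svg.

Shape 1 is a open polyline drawn with `<polyline>`. Its stroke #008000 means score at S537, F2473. After flipping Y the toolpath is (68.78,62.79) → (106.74,83.02) → (91.14,64.57) → (39.96,82.63) → (74.42,171.22).

Shape 2 is a rectangle drawn with `<path>`. Its stroke #ff0000 means cut at S947, F1400. After flipping Y the toolpath is (5.94,117.38) → (85.01,117.38) → (85.01,56.84) → (5.94,56.84) → (5.94,117.38), returning to the start.

Shape 3 is a rectangle drawn with `<path>`. Its stroke #008000 means score at S537, F2473. After flipping Y the toolpath is (65.28,144.98) → (101.32,144.98) → (101.32,98.36) → (65.28,98.36) → (65.28,144.98), returning to the start.

Shape 4 is a regular polygon drawn with `<path>`. Its stroke #008000 means score at S537, F2473. After flipping Y the toolpath is (129.07,181.74) → (148.95,177.54) → (135.38,162.42) → (129.07,181.74), returning to the start.

Shape 5 is a rectangle drawn with `<path>`. Its stroke #ff0000 means cut at S947, F1400. After flipping Y the toolpath is (16.79,135.47) → (26.78,135.47) → (26.78,125.70) → (16.79,125.70) → (16.79,135.47), returning to the start.

Shape 6 is a regular polygon drawn with `<path>`. Its stroke #008000 means score at S537, F2473. After flipping Y the toolpath is (50.47,179.75) → (52.85,167.59) → (45.94,157.30) → (33.78,154.92) → (23.49,161.83) → (21.11,173.99) → (28.02,184.28) → (40.18,186.66) → (50.47,179.75), returning to the start.

Shape 7 is a rectangle drawn with `<path>`. Its stroke #ff0000 means cut at S947, F1400. After flipping Y the toolpath is (84.46,166.92) → (127.47,166.92) → (127.47,111.83) → (84.46,111.83) → (84.46,166.92), returning to the start.

G21
G90
G0 X68.78 Y62.79
M3 S537
G01 X106.74 Y83.02 F2473
G01 X91.14 Y64.57
G01 X39.96 Y82.63
G01 X74.42 Y171.22
G0 X5.94 Y117.38
M3 S947
G01 X85.01 Y117.38 F1400
G01 X85.01 Y56.84
G01 X5.94 Y56.84
G01 X5.94 Y117.38
G0 X65.28 Y144.98
M3 S537
G01 X101.32 Y144.98 F2473
G01 X101.32 Y98.36
G01 X65.28 Y98.36
G01 X65.28 Y144.98
G0 X129.07 Y181.74
M3 S537
G01 X148.95 Y177.54 F2473
G01 X135.38 Y162.42
G01 X129.07 Y181.74
G0 X16.79 Y135.47
M3 S947
G01 X26.78 Y135.47 F1400
G01 X26.78 Y125.70
G01 X16.79 Y125.70
G01 X16.79 Y135.47
G0 X50.47 Y179.75
M3 S537
G01 X52.85 Y167.59 F2473
G01 X45.94 Y157.30
G01 X33.78 Y154.92
G01 X23.49 Y161.83
G01 X21.11 Y173.99
G01 X28.02 Y184.28
G01 X40.18 Y186.66
G01 X50.47 Y179.75
G0 X84.46 Y166.92
M3 S947
G01 X127.47 Y166.92 F1400
G01 X127.47 Y111.83
G01 X84.46 Y111.83
G01 X84.46 Y166.92
M5
G0 X0.00 Y0.00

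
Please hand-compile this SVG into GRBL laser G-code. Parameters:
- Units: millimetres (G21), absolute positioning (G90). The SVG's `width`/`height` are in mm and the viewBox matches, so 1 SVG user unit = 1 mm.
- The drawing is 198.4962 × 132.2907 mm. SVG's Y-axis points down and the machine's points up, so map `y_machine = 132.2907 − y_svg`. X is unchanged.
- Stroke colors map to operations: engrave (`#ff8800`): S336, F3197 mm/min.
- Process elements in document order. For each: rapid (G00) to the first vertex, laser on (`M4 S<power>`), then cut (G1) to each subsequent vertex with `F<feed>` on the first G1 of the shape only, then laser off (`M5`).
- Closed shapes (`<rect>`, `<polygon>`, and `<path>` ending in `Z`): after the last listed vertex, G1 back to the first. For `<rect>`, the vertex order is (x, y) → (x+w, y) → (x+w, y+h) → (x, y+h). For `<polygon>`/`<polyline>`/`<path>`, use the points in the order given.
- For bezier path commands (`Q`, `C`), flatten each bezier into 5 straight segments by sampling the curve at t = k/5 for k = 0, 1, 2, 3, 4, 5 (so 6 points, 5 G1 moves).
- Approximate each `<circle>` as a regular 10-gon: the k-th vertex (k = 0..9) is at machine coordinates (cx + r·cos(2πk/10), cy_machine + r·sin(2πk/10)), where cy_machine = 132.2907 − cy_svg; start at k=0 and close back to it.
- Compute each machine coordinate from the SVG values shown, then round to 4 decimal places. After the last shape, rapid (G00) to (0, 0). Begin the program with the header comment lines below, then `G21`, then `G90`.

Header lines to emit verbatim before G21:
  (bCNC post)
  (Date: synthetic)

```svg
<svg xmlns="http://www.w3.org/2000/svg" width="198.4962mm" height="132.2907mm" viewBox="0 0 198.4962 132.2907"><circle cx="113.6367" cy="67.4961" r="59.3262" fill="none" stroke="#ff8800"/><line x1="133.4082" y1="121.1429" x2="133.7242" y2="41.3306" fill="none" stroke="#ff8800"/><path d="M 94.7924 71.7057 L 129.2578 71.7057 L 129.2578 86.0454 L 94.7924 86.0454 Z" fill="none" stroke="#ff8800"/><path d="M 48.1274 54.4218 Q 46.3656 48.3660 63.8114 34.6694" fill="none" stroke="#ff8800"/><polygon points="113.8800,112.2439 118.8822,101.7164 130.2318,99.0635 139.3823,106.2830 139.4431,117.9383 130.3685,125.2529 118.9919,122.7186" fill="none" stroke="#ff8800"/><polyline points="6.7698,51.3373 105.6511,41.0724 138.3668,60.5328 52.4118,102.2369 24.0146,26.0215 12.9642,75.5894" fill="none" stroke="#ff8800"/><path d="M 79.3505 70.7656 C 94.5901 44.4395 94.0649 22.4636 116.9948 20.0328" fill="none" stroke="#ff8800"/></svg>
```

Since the viewBox matches the mm dimensions, user units are millimetres directly. The only transform is the Y-flip y_m = 132.2907 − y_svg.

Shape 1 is a circle drawn with `<circle>`. Its stroke #ff8800 means engrave at S336, F3197. After flipping Y the toolpath is (172.9629,64.7946) → (161.6326,99.6657) → (131.9695,121.2172) → (95.3039,121.2172) → (65.6408,99.6657) → (54.3105,64.7946) → (65.6408,29.9235) → (95.3039,8.3720) → (131.9695,8.3720) → (161.6326,29.9235) → (172.9629,64.7946), returning to the start.

Shape 2 is a line segment drawn with `<line>`. Its stroke #ff8800 means engrave at S336, F3197. After flipping Y the toolpath is (133.4082,11.1478) → (133.7242,90.9601).

Shape 3 is a rectangle drawn with `<path>`. Its stroke #ff8800 means engrave at S336, F3197. After flipping Y the toolpath is (94.7924,60.5850) → (129.2578,60.5850) → (129.2578,46.2453) → (94.7924,46.2453) → (94.7924,60.5850), returning to the start.

Shape 4 is a quadratic bezier drawn with `<path>`. Its stroke #ff8800 means engrave at S336, F3197. After flipping Y the toolpath is (48.1274,77.8689) → (48.1910,80.5969) → (49.7912,83.9361) → (52.9280,87.8865) → (57.6014,92.4483) → (63.8114,97.6213).

Shape 5 is a regular polygon drawn with `<polygon>`. Its stroke #ff8800 means engrave at S336, F3197. After flipping Y the toolpath is (113.8800,20.0468) → (118.8822,30.5743) → (130.2318,33.2272) → (139.3823,26.0077) → (139.4431,14.3524) → (130.3685,7.0378) → (118.9919,9.5721) → (113.8800,20.0468), returning to the start.

Shape 6 is a open polyline drawn with `<polyline>`. Its stroke #ff8800 means engrave at S336, F3197. After flipping Y the toolpath is (6.7698,80.9534) → (105.6511,91.2183) → (138.3668,71.7579) → (52.4118,30.0538) → (24.0146,106.2692) → (12.9642,56.7013).

Shape 7 is a cubic bezier drawn with `<path>`. Its stroke #ff8800 means engrave at S336, F3197. After flipping Y the toolpath is (79.3505,61.5251) → (86.9162,76.6772) → (92.5810,90.0559) → (98.2273,100.9318) → (105.7377,108.5756) → (116.9948,112.2579).

(bCNC post)
(Date: synthetic)
G21
G90
G00 X172.9629 Y64.7946
M4 S336
G1 X161.6326 Y99.6657 F3197
G1 X131.9695 Y121.2172
G1 X95.3039 Y121.2172
G1 X65.6408 Y99.6657
G1 X54.3105 Y64.7946
G1 X65.6408 Y29.9235
G1 X95.3039 Y8.3720
G1 X131.9695 Y8.3720
G1 X161.6326 Y29.9235
G1 X172.9629 Y64.7946
M5
G00 X133.4082 Y11.1478
M4 S336
G1 X133.7242 Y90.9601 F3197
M5
G00 X94.7924 Y60.5850
M4 S336
G1 X129.2578 Y60.5850 F3197
G1 X129.2578 Y46.2453
G1 X94.7924 Y46.2453
G1 X94.7924 Y60.5850
M5
G00 X48.1274 Y77.8689
M4 S336
G1 X48.1910 Y80.5969 F3197
G1 X49.7912 Y83.9361
G1 X52.9280 Y87.8865
G1 X57.6014 Y92.4483
G1 X63.8114 Y97.6213
M5
G00 X113.8800 Y20.0468
M4 S336
G1 X118.8822 Y30.5743 F3197
G1 X130.2318 Y33.2272
G1 X139.3823 Y26.0077
G1 X139.4431 Y14.3524
G1 X130.3685 Y7.0378
G1 X118.9919 Y9.5721
G1 X113.8800 Y20.0468
M5
G00 X6.7698 Y80.9534
M4 S336
G1 X105.6511 Y91.2183 F3197
G1 X138.3668 Y71.7579
G1 X52.4118 Y30.0538
G1 X24.0146 Y106.2692
G1 X12.9642 Y56.7013
M5
G00 X79.3505 Y61.5251
M4 S336
G1 X86.9162 Y76.6772 F3197
G1 X92.5810 Y90.0559
G1 X98.2273 Y100.9318
G1 X105.7377 Y108.5756
G1 X116.9948 Y112.2579
M5
G00 X0.0000 Y0.0000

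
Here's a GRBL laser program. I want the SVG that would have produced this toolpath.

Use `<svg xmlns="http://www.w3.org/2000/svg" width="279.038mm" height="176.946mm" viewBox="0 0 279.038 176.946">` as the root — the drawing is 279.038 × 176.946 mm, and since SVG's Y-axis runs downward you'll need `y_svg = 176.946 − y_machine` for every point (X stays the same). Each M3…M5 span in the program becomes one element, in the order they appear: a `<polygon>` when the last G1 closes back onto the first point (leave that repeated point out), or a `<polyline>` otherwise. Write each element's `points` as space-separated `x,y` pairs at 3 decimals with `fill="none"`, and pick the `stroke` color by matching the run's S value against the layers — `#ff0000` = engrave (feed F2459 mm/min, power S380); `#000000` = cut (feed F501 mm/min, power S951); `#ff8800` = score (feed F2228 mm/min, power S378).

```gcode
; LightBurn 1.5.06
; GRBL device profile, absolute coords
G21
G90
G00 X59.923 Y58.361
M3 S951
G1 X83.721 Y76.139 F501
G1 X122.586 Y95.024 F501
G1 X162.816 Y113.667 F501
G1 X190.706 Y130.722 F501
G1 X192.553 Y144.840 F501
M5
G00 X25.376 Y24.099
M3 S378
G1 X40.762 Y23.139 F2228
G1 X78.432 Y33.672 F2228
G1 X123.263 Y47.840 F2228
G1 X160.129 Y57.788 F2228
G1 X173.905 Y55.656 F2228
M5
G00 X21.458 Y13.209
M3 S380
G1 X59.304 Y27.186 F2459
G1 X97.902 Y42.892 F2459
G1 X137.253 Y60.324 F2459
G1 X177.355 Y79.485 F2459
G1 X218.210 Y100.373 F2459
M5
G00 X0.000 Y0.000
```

<svg xmlns="http://www.w3.org/2000/svg" width="279.038mm" height="176.946mm" viewBox="0 0 279.038 176.946">
  <polyline points="59.923,118.585 83.721,100.807 122.586,81.922 162.816,63.279 190.706,46.224 192.553,32.106" fill="none" stroke="#000000"/>
  <polyline points="25.376,152.847 40.762,153.807 78.432,143.274 123.263,129.106 160.129,119.158 173.905,121.290" fill="none" stroke="#ff8800"/>
  <polyline points="21.458,163.737 59.304,149.760 97.902,134.054 137.253,116.622 177.355,97.461 218.210,76.573" fill="none" stroke="#ff0000"/>
</svg>

Each laser-on run becomes one SVG element. Flip Y back into SVG space with y_svg = 176.946 − y_machine.

Run 1: the run's S951 means `#000000` (cut). The run is open, so emit a `<polyline>` with points (Y-flipped): 59.923,118.585 83.721,100.807 122.586,81.922 162.816,63.279 190.706,46.224 192.553,32.106.

Run 2: the run's S378 means `#ff8800` (score). The run is open, so emit a `<polyline>` with points (Y-flipped): 25.376,152.847 40.762,153.807 78.432,143.274 123.263,129.106 160.129,119.158 173.905,121.290.

Run 3: S380 ⇒ engrave layer `#ff0000`. The run is open, so emit a `<polyline>` with points (Y-flipped): 21.458,163.737 59.304,149.760 97.902,134.054 137.253,116.622 177.355,97.461 218.210,76.573.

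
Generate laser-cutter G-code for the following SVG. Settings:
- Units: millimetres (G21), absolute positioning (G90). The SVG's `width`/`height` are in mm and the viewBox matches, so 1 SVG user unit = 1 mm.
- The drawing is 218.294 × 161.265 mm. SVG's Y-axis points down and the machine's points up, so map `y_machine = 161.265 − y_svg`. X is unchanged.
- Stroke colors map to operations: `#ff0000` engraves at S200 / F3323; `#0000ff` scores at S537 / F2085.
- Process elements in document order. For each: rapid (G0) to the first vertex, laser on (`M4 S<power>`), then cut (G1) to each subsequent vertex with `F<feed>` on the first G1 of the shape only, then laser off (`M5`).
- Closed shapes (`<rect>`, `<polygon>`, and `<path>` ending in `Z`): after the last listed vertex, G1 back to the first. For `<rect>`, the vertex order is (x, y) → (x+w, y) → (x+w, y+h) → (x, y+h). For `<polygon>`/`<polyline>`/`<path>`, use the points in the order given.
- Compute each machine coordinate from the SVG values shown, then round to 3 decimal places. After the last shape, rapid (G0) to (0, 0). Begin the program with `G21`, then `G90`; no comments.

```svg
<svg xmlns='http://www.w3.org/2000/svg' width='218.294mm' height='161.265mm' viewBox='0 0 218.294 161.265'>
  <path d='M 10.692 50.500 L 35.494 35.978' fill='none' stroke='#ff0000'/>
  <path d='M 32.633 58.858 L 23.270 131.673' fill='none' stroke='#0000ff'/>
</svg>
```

viewBox `0 0 218.294 161.265` with mm width/height → 1 unit = 1 mm. Flip: y_m = 161.265 − y_svg.

**Shape 1** — `<path>` line segment, stroke `#ff0000` → engrave (S200, F3323). Machine vertices: (10.692,110.765) → (35.494,125.287). Open path.

**Shape 2** — `<path>` line segment, stroke `#0000ff` → score (S537, F2085). Machine vertices: (32.633,102.407) → (23.270,29.592). Open path.

G21
G90
G0 X10.692 Y110.765
M4 S200
G1 X35.494 Y125.287 F3323
M5
G0 X32.633 Y102.407
M4 S537
G1 X23.270 Y29.592 F2085
M5
G0 X0.000 Y0.000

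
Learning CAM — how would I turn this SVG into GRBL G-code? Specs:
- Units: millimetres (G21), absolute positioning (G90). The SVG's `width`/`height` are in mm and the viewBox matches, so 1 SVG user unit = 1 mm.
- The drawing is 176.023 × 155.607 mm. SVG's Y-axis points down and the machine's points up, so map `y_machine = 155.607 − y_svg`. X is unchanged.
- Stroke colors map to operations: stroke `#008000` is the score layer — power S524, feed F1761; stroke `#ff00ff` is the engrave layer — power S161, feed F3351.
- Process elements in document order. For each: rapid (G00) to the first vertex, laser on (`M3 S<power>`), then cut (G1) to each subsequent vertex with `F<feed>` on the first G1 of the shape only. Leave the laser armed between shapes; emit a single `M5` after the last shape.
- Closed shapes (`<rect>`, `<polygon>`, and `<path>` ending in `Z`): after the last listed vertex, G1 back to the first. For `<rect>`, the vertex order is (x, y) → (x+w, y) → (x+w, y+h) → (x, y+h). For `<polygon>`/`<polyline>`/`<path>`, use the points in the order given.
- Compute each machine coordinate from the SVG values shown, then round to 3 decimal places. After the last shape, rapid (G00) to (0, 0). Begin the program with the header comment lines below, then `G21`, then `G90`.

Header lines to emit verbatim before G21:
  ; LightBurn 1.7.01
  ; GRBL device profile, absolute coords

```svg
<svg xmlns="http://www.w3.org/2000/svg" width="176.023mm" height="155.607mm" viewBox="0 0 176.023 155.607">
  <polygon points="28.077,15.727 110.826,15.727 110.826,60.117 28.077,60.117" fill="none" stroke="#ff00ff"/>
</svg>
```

; LightBurn 1.7.01
; GRBL device profile, absolute coords
G21
G90
G00 X28.077 Y139.880
M3 S161
G1 X110.826 Y139.880 F3351
G1 X110.826 Y95.490
G1 X28.077 Y95.490
G1 X28.077 Y139.880
M5
G00 X0.000 Y0.000

1 u = 1 mm; y_m = 155.607 − y.

[1] `<polygon>` rectangle, #ff00ff→engrave S161 F3351: (28.077,139.880) → (110.826,139.880) → (110.826,95.490) → (28.077,95.490) → (28.077,139.880) (closed)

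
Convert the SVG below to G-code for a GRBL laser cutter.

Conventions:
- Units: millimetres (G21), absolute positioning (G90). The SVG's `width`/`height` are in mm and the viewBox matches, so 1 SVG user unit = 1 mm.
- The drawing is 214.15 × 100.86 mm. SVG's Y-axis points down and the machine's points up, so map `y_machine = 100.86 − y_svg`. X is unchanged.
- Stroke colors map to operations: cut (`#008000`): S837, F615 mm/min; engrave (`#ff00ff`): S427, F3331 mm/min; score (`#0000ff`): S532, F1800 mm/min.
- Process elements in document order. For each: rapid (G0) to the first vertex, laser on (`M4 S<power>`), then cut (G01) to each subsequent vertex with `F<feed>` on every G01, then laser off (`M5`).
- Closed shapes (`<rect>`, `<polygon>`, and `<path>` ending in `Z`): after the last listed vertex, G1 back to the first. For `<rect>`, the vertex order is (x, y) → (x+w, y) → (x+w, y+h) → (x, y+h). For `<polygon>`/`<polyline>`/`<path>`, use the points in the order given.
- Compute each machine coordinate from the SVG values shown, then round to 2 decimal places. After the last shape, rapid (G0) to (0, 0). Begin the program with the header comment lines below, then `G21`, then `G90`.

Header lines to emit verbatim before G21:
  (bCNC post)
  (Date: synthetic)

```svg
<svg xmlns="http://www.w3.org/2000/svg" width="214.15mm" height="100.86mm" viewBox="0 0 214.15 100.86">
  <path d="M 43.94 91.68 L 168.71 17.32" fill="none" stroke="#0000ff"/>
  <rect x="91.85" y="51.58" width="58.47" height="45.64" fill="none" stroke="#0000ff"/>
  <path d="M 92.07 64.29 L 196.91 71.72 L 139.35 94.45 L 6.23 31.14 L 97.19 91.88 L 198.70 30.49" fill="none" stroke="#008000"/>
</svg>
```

viewBox `0 0 214.15 100.86` with mm width/height → 1 unit = 1 mm. Flip: y_m = 100.86 − y_svg.

**Shape 1** — `<path>` line segment, stroke `#0000ff` → score (S532, F1800). Machine vertices: (43.94,9.18) → (168.71,83.54). Open path.

**Shape 2** — `<rect>` rectangle, stroke `#0000ff` → score (S532, F1800). Machine vertices: (91.85,49.28) → (150.32,49.28) → (150.32,3.64) → (91.85,3.64) → (91.85,49.28). Closed: final G1 returns to the first vertex.

**Shape 3** — `<path>` open polyline, stroke `#008000` → cut (S837, F615). Machine vertices: (92.07,36.57) → (196.91,29.14) → (139.35,6.41) → (6.23,69.72) → (97.19,8.98) → (198.70,70.37). Open path.

(bCNC post)
(Date: synthetic)
G21
G90
G0 X43.94 Y9.18
M4 S532
G01 X168.71 Y83.54 F1800
M5
G0 X91.85 Y49.28
M4 S532
G01 X150.32 Y49.28 F1800
G01 X150.32 Y3.64 F1800
G01 X91.85 Y3.64 F1800
G01 X91.85 Y49.28 F1800
M5
G0 X92.07 Y36.57
M4 S837
G01 X196.91 Y29.14 F615
G01 X139.35 Y6.41 F615
G01 X6.23 Y69.72 F615
G01 X97.19 Y8.98 F615
G01 X198.70 Y70.37 F615
M5
G0 X0.00 Y0.00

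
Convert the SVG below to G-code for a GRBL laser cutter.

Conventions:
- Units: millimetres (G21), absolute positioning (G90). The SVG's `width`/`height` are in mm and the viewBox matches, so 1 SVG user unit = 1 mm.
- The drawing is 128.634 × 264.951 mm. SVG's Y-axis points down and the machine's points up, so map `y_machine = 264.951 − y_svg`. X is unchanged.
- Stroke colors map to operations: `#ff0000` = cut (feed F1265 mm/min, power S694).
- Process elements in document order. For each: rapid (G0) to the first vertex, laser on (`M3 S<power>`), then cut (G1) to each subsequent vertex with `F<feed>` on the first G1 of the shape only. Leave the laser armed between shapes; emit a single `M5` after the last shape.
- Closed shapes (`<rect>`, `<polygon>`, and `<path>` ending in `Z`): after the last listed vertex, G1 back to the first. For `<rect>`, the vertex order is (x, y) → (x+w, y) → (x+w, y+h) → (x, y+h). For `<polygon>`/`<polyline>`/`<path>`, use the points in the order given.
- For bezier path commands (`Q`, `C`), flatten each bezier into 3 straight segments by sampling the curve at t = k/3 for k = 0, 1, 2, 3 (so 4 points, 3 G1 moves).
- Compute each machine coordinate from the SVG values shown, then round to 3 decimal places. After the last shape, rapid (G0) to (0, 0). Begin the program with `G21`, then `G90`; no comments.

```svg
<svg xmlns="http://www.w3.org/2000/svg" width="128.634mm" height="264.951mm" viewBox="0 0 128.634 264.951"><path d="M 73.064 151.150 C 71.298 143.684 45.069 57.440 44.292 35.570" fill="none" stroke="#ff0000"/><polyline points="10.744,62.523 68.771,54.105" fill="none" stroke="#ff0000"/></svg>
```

viewBox `0 0 128.634 264.951` with mm width/height → 1 unit = 1 mm. Flip: y_m = 264.951 − y_svg.

**Shape 1** — `<path>` cubic bezier, stroke `#ff0000` → cut (S694, F1265). Control points (SVG): P0=(73.064,151.150), P1=(71.298,143.684), P2=(45.069,57.440), P3=(44.292,35.570); sampled at t=k/3. Machine vertices: (73.064,113.801) → (64.992,142.224) → (51.704,191.355) → (44.292,229.381). Open path.

**Shape 2** — `<polyline>` line segment, stroke `#ff0000` → cut (S694, F1265). Machine vertices: (10.744,202.428) → (68.771,210.846). Open path.

G21
G90
G0 X73.064 Y113.801
M3 S694
G1 X64.992 Y142.224 F1265
G1 X51.704 Y191.355
G1 X44.292 Y229.381
G0 X10.744 Y202.428
M3 S694
G1 X68.771 Y210.846 F1265
M5
G0 X0.000 Y0.000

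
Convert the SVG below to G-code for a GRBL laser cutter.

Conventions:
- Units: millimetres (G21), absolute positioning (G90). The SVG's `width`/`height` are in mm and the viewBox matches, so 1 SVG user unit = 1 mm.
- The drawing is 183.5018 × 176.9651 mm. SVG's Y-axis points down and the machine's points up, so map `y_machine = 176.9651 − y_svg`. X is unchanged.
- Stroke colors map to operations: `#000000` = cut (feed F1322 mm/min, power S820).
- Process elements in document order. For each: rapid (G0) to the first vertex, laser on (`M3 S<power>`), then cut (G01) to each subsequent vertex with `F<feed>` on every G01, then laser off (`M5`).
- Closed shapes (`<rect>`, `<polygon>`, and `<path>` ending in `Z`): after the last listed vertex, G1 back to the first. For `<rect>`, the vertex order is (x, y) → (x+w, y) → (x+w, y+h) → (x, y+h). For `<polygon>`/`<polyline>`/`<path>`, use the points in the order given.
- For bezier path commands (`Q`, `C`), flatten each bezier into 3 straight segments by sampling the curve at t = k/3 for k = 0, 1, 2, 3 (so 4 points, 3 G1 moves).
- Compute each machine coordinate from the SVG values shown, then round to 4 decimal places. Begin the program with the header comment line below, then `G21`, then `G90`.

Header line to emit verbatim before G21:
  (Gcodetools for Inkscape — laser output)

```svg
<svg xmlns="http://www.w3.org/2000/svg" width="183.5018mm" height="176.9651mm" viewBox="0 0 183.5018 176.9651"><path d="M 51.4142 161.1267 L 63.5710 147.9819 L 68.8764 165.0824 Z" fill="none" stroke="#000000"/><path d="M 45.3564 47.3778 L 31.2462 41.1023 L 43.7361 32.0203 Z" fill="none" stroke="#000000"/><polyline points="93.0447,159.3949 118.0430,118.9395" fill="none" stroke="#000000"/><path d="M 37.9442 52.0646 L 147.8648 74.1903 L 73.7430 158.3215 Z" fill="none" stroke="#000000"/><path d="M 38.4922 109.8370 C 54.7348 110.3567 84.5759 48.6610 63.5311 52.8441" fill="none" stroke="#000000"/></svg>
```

(Gcodetools for Inkscape — laser output)
G21
G90
G0 X51.4142 Y15.8384
M3 S820
G01 X63.5710 Y28.9832 F1322
G01 X68.8764 Y11.8827 F1322
G01 X51.4142 Y15.8384 F1322
M5
G0 X45.3564 Y129.5873
M3 S820
G01 X31.2462 Y135.8628 F1322
G01 X43.7361 Y144.9448 F1322
G01 X45.3564 Y129.5873 F1322
M5
G0 X93.0447 Y17.5702
M3 S820
G01 X118.0430 Y58.0256 F1322
M5
G0 X37.9442 Y124.9005
M3 S820
G01 X147.8648 Y102.7748 F1322
G01 X73.7430 Y18.6436 F1322
G01 X37.9442 Y124.9005 F1322
M5
G0 X38.4922 Y67.1281
M3 S820
G01 X56.8793 Y82.6026 F1322
G01 X70.0022 Y111.0887 F1322
G01 X63.5311 Y124.1210 F1322
M5

Since the viewBox matches the mm dimensions, user units are millimetres directly. The only transform is the Y-flip y_m = 176.9651 − y_svg.

Shape 1 is a regular polygon drawn with `<path>`. Its stroke #000000 means cut at S820, F1322. After flipping Y the toolpath is (51.4142,15.8384) → (63.5710,28.9832) → (68.8764,11.8827) → (51.4142,15.8384), returning to the start.

Shape 2 is a regular polygon drawn with `<path>`. Its stroke #000000 means cut at S820, F1322. After flipping Y the toolpath is (45.3564,129.5873) → (31.2462,135.8628) → (43.7361,144.9448) → (45.3564,129.5873), returning to the start.

Shape 3 is a line segment drawn with `<polyline>`. Its stroke #000000 means cut at S820, F1322. After flipping Y the toolpath is (93.0447,17.5702) → (118.0430,58.0256).

Shape 4 is a regular polygon drawn with `<path>`. Its stroke #000000 means cut at S820, F1322. After flipping Y the toolpath is (37.9442,124.9005) → (147.8648,102.7748) → (73.7430,18.6436) → (37.9442,124.9005), returning to the start.

Shape 5 is a cubic bezier drawn with `<path>`. Its stroke #000000 means cut at S820, F1322. After flipping Y the toolpath is (38.4922,67.1281) → (56.8793,82.6026) → (70.0022,111.0887) → (63.5311,124.1210).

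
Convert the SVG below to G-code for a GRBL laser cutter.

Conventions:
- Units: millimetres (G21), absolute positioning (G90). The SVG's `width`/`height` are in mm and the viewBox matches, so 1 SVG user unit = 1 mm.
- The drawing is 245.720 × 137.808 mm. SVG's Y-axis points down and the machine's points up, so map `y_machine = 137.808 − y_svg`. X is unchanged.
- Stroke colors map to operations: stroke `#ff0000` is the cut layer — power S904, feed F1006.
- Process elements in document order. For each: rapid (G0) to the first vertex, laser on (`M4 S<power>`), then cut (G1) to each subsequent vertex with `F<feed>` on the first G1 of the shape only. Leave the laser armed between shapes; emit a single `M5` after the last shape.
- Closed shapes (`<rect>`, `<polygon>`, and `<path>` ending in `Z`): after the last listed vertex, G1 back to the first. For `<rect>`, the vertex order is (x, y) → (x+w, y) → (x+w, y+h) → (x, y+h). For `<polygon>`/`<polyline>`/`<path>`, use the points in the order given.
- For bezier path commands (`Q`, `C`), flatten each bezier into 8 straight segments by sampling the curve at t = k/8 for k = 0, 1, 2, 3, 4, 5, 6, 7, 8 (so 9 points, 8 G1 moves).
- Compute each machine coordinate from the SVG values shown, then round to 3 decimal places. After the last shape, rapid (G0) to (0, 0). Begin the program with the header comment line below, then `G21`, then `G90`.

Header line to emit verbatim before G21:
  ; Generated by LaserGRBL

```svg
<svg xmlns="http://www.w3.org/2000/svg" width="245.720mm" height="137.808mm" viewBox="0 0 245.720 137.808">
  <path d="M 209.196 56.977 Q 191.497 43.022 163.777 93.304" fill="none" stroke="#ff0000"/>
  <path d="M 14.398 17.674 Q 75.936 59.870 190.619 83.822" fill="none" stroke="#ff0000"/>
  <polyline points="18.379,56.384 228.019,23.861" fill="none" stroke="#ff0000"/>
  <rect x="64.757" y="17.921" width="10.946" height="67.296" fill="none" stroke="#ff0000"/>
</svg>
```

1 u = 1 mm; y_m = 137.808 − y.

[1] `<path>` quadratic bezier, #ff0000→cut S904 F1006: (209.196,80.831) → (204.615,83.316) → (199.720,83.794) → (194.513,82.264) → (188.992,78.727) → (183.158,73.182) → (177.011,65.630) → (170.550,56.071) → (163.777,44.504)

[2] `<path>` quadratic bezier, #ff0000→cut S904 F1006: (14.398,120.134) → (30.613,109.870) → (48.489,100.176) → (68.025,91.053) → (89.222,82.499) → (112.080,74.516) → (136.599,67.102) → (162.779,60.259) → (190.619,53.986)

[3] `<polyline>` line segment, #ff0000→cut S904 F1006: (18.379,81.424) → (228.019,113.947)

[4] `<rect>` rectangle, #ff0000→cut S904 F1006: (64.757,119.887) → (75.703,119.887) → (75.703,52.591) → (64.757,52.591) → (64.757,119.887) (closed)

; Generated by LaserGRBL
G21
G90
G0 X209.196 Y80.831
M4 S904
G1 X204.615 Y83.316 F1006
G1 X199.720 Y83.794
G1 X194.513 Y82.264
G1 X188.992 Y78.727
G1 X183.158 Y73.182
G1 X177.011 Y65.630
G1 X170.550 Y56.071
G1 X163.777 Y44.504
G0 X14.398 Y120.134
M4 S904
G1 X30.613 Y109.870 F1006
G1 X48.489 Y100.176
G1 X68.025 Y91.053
G1 X89.222 Y82.499
G1 X112.080 Y74.516
G1 X136.599 Y67.102
G1 X162.779 Y60.259
G1 X190.619 Y53.986
G0 X18.379 Y81.424
M4 S904
G1 X228.019 Y113.947 F1006
G0 X64.757 Y119.887
M4 S904
G1 X75.703 Y119.887 F1006
G1 X75.703 Y52.591
G1 X64.757 Y52.591
G1 X64.757 Y119.887
M5
G0 X0.000 Y0.000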